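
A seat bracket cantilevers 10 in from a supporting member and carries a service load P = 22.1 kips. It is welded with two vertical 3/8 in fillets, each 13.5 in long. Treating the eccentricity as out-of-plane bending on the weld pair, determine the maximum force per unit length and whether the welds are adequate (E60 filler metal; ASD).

f_max ≈ 3.73 kip/in; adequate

E60XX → F_EXX = 60 ksi.
L_w = 2 × 13.5 = 27 in; section modulus (unit throat) S = 2 × L²/6 = 60.75 in².
Direct shear f_v = P/L_w = 22.1/27 = 0.8185 kip/in.
Moment M = P × e = 22.1 × 10 = 221 kip·in; bending f_b = M/S = 3.638 kip/in.
f_max = √(f_v² + f_b²) = √(0.8185² + 3.638²) = 3.729 kip/in.
r_n/Ω = (1/2.0) × 0.6 × 60 × (0.707 × 0.375) = 4.772 kip/in → adequate.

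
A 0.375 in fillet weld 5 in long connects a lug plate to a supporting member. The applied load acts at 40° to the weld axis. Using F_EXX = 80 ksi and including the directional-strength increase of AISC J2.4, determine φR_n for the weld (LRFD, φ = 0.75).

φR_n ≈ 60 kip

t_e = 0.707 × 0.375 = 0.2651 in; A_we = 0.2651 × 5 = 1.326 in².
Directional factor: 1.0 + 0.5 sin^1.5(40°) = 1.258.
F_nw = 0.6 × 80 × 1.258 = 60.37 ksi.
φR_n = 0.75 × 60.37 × 1.326 = 60.02 kip.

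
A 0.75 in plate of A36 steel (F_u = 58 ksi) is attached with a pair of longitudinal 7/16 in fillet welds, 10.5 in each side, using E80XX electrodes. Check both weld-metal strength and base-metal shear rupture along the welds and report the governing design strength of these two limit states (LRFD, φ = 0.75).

E80XX → F_EXX = 80 ksi.
t_e = 0.707 × 0.4375 = 0.3093 in; L = 21 in.
Weld metal: φR_n = 0.75 × 0.6 × 80 × 0.3093 × 21 = 233.8 kips.
Base metal (shear rupture): φR_n = 0.75 × 0.6 × 58 × 0.75 × 21 = 411.1 kips.
Governing: weld metal.

φR_n ≈ 234 kips (weld metal governs)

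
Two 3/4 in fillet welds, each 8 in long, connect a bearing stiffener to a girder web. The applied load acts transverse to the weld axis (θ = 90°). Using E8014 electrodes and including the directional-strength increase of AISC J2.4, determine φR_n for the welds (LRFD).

φR_n ≈ 458 kips

E80XX → F_EXX = 80 ksi.
t_e = 0.707 × 0.75 = 0.5302 in; A_we = 0.5302 × 16 = 8.484 in².
Directional factor: 1.0 + 0.5 sin^1.5(90°) = 1.5.
F_nw = 0.6 × 80 × 1.5 = 72 ksi.
φR_n = 0.75 × 72 × 8.484 = 458.1 kips.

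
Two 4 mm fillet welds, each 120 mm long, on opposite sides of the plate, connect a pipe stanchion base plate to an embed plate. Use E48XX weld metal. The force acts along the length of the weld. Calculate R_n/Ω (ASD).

E48XX → F_EXX = 480 MPa.
Effective throat t_e = 0.707 × 4 = 2.828 mm.
Total length L = 240 mm; A_we = 2.828 × 240 = 678.7 mm².
F_nw = 0.6 F_EXX = 0.6 × 480 = 288 MPa.
R_n = 288 × 678.7 × 10⁻³ = 195.5 kN; R_n/Ω = 195.5/2.0 = 97.74 kN.

R_n/Ω ≈ 97.7 kN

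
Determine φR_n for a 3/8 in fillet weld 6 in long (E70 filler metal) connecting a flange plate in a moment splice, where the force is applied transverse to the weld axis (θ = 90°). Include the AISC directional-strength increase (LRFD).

φR_n ≈ 75.2 kips

E70XX → F_EXX = 70 ksi.
t_e = 0.707 × 0.375 = 0.2651 in; A_we = 0.2651 × 6 = 1.591 in².
Directional factor: 1.0 + 0.5 sin^1.5(90°) = 1.5.
F_nw = 0.6 × 70 × 1.5 = 63 ksi.
φR_n = 0.75 × 63 × 1.591 = 75.16 kips.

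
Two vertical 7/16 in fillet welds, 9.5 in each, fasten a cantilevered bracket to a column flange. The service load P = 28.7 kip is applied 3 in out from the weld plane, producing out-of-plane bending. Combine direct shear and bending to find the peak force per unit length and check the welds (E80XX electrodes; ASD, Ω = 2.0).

E80XX → F_EXX = 80 ksi.
L_w = 2 × 9.5 = 19 in; section modulus (unit throat) S = 2 × L²/6 = 30.08 in².
Direct shear f_v = P/L_w = 28.7/19 = 1.511 kip/in.
Moment M = P × e = 28.7 × 3 = 86.1 kip·in; bending f_b = M/S = 2.862 kip/in.
f_max = √(f_v² + f_b²) = √(1.511² + 2.862²) = 3.236 kip/in.
r_n/Ω = (1/2.0) × 0.6 × 80 × (0.707 × 0.4375) = 7.423 kip/in → adequate.

f_max ≈ 3.24 kip/in; adequate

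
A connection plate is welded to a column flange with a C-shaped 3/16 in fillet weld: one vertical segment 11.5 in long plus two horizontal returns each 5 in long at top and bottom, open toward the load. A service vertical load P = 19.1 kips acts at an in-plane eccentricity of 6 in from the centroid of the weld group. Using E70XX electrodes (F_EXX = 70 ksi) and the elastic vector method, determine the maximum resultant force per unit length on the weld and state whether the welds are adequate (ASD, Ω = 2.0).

f_max ≈ 2.17 kip/in; adequate

Total weld length L_w = 21.5 in. Treat welds as unit-width lines.
Centroid: x̄ = 2×5×2.5 / 21.5 = 1.163 in from the vertical weld.
Polar moment about centroid: J = I_x + I_y = [11.5³/12 + 2×5×5.75²] + [11.5×1.163² + 2(5³/12 + 5×1.337²)] = 511.6 in³.
Direct shear f_v = P/L_w = 19.1 / 21.5 = 0.8884 kip/in (vertical).
Torsion M = P·e = 19.1 × 6 = 114.6 kip·in.
Critical point at (x, y) = (3.837, 5.75) from centroid. f_tx = M·y/J = 1.288 kip/in; f_ty = M·x/J = 0.8595 kip/in.
Resultant f_max = √[f_tx² + (f_v + f_ty)²] = √[1.288² + (0.8884 + 0.8595)²] = 2.171 kip/in.
Capacity per unit length: r_n/Ω = (1/2.0) × 0.6 × 70 × (0.707 × 0.1875) = 2.784 kip/in.
2.171 ≤ 2.784 → adequate.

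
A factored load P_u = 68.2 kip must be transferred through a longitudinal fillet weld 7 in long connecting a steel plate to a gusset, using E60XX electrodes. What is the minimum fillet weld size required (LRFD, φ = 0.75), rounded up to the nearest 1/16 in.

w = 9/16 in

E60XX → F_EXX = 60 ksi.
Total weld length L = 7 in.
Required throat t_e = P_u / (φ × 0.6 F_EXX × L) = 68.2 / (0.75 × 0.6 × 60 × 7) = 0.3608 in.
Required leg w = t_e / 0.707 = 0.5104 in → use 9/16 in.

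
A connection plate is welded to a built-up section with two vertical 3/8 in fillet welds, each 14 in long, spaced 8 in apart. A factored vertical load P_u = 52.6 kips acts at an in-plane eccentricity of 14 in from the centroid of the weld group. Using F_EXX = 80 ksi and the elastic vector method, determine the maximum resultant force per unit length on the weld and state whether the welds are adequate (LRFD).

Total weld length L_w = 28 in. Treat welds as unit-width lines.
Polar moment about centroid: J = 2[d³/12 + d(b/2)²] = 2[14³/12 + 14×4²] = 905.3 in³.
Direct shear f_v = P/L_w = 52.6 / 28 = 1.879 kip/in (vertical).
Torsion M = P·e = 52.6 × 14 = 736.4 kip·in.
Critical point at (x, y) = (4, 7) from centroid. f_tx = M·y/J = 5.694 kip/in; f_ty = M·x/J = 3.254 kip/in.
Resultant f_max = √[f_tx² + (f_v + f_ty)²] = √[5.694² + (1.879 + 3.254)²] = 7.665 kip/in.
Capacity per unit length: φr_n = 0.75 × 0.6 × 80 × (0.707 × 0.375) = 9.544 kip/in.
7.665 ≤ 9.544 → adequate.

f_max ≈ 7.67 kip/in; adequate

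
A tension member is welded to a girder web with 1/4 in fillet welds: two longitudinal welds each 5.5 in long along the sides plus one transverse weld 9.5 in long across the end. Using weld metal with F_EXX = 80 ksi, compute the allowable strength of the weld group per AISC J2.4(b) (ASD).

R_n/Ω ≈ 100 kips

t_e = 0.707 × 0.25 = 0.1767 in.
R_nwl = 0.6 × 80 × 0.1767 × 11 = 93.32 kips (longitudinal, 2 welds).
R_nwt = 0.6 × 80 × 0.1767 × 9.5 = 80.6 kips (transverse, base value).
(i) R_nwl + R_nwt = 173.9 kips; (ii) 0.85 R_nwl + 1.5 R_nwt = 200.2 kips.
R_n = max = 200.2 kips [governs: (ii)]; R_n/Ω = 100.1 kips.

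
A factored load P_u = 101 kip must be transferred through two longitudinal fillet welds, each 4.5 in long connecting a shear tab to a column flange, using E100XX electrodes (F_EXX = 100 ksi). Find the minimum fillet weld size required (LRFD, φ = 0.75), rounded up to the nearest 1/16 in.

Total weld length L = 9 in.
Required throat t_e = P_u / (φ × 0.6 F_EXX × L) = 101 / (0.75 × 0.6 × 100 × 9) = 0.2494 in.
Required leg w = t_e / 0.707 = 0.3527 in → use 3/8 in.

w = 3/8 in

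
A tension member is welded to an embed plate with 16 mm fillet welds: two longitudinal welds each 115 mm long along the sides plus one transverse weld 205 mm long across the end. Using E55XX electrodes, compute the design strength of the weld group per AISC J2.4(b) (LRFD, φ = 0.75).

E55XX → F_EXX = 550 MPa.
t_e = 0.707 × 16 = 11.31 mm.
R_nwl = 0.6 × 550 × 11.31 × 230 × 10⁻³ = 858.6 kN (longitudinal, 2 welds).
R_nwt = 0.6 × 550 × 11.31 × 205 × 10⁻³ = 765.3 kN (transverse, base value).
(i) R_nwl + R_nwt = 1624 kN; (ii) 0.85 R_nwl + 1.5 R_nwt = 1878 kN.
R_n = max = 1878 kN [governs: (ii)]; φR_n = 1408 kN.

φR_n ≈ 1410 kN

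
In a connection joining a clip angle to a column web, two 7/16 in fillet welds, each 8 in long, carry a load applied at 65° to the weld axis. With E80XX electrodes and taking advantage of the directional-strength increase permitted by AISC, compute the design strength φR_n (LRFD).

φR_n ≈ 255 kips

E80XX → F_EXX = 80 ksi.
t_e = 0.707 × 0.4375 = 0.3093 in; A_we = 0.3093 × 16 = 4.949 in².
Directional factor: 1.0 + 0.5 sin^1.5(65°) = 1.431.
F_nw = 0.6 × 80 × 1.431 = 68.71 ksi.
φR_n = 0.75 × 68.71 × 4.949 = 255 kips.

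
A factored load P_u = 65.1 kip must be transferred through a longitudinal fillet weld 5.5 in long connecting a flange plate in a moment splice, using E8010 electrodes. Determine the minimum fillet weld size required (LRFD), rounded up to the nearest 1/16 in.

w = 1/2 in

E80XX → F_EXX = 80 ksi.
Total weld length L = 5.5 in.
Required throat t_e = P_u / (φ × 0.6 F_EXX × L) = 65.1 / (0.75 × 0.6 × 80 × 5.5) = 0.3288 in.
Required leg w = t_e / 0.707 = 0.465 in → use 1/2 in.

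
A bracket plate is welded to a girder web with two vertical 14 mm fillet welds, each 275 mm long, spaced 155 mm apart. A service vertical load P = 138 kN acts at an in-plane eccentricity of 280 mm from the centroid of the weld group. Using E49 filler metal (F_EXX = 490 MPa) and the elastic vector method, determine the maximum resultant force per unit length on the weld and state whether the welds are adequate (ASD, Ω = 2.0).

f_max ≈ 1050 N/mm; adequate

Total weld length L_w = 550 mm. Treat welds as unit-width lines.
Polar moment about centroid: J = 2[d³/12 + d(b/2)²] = 2[275³/12 + 275×77.5²] = 6770000 mm³.
Direct shear f_v = P/L_w = 138×10³ / 550 = 250.9 N/mm (vertical).
Torsion M = P·e = 138×10³ × 280 = 38640000 N·mm.
Critical point at (x, y) = (77.5, 137.5) from centroid. f_tx = M·y/J = 784.8 N/mm; f_ty = M·x/J = 442.4 N/mm.
Resultant f_max = √[f_tx² + (f_v + f_ty)²] = √[784.8² + (250.9 + 442.4)²] = 1047 N/mm.
Capacity per unit length: r_n/Ω = (1/2.0) × 0.6 × 490 × (0.707 × 14) = 1455 N/mm.
1047 ≤ 1455 → adequate.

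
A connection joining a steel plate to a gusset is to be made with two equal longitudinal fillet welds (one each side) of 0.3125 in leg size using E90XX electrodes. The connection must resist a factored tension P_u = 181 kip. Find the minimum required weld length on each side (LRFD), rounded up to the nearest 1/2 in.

L = 10.5 in on each side

E90XX → F_EXX = 90 ksi.
Throat t_e = 0.707 × 0.3125 = 0.2209 in.
φr_n = 0.75 × 0.6 × 90 × 0.2209 = 8.948 kip/in.
L_req = P_u / φr_n = 181 / 8.948 = 20.23 in total.
Per side: 20.23 / 2 = 10.11 in.
Round up → use L = 10.5 in on each side.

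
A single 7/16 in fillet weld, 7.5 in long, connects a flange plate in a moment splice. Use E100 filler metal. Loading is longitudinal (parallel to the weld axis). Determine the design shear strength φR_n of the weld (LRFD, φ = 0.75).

E100XX → F_EXX = 100 ksi.
Effective throat t_e = 0.707 × 0.4375 = 0.3093 in.
Total length L = 7.5 in; A_we = 0.3093 × 7.5 = 2.32 in².
F_nw = 0.6 F_EXX = 0.6 × 100 = 60 ksi.
φR_n = 0.75 × 60 × 2.32 = 104.4 kips.

φR_n ≈ 104 kips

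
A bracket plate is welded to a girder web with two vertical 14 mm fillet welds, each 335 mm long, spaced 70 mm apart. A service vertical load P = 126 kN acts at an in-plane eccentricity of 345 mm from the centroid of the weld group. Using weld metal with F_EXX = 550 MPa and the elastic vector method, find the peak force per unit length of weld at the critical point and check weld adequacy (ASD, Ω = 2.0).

Total weld length L_w = 670 mm. Treat welds as unit-width lines.
Polar moment about centroid: J = 2[d³/12 + d(b/2)²] = 2[335³/12 + 335×35²] = 7087000 mm³.
Direct shear f_v = P/L_w = 126×10³ / 670 = 188.1 N/mm (vertical).
Torsion M = P·e = 126×10³ × 345 = 43470000 N·mm.
Critical point at (x, y) = (35, 167.5) from centroid. f_tx = M·y/J = 1027 N/mm; f_ty = M·x/J = 214.7 N/mm.
Resultant f_max = √[f_tx² + (f_v + f_ty)²] = √[1027² + (188.1 + 214.7)²] = 1104 N/mm.
Capacity per unit length: r_n/Ω = (1/2.0) × 0.6 × 550 × (0.707 × 14) = 1633 N/mm.
1104 ≤ 1633 → adequate.

f_max ≈ 1100 N/mm; adequate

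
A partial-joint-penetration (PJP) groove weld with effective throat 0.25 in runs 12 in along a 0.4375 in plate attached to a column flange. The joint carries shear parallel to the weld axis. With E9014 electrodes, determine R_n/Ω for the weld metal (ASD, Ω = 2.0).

E90XX → F_EXX = 90 ksi.
Effective throat (given) t_e = 0.25 in.
A_we = 0.25 × 12 = 3 in².
F_nw = 0.6 F_EXX = 54 ksi.
R_n/Ω = (54 × 3) / 2.0 = 81 kips.

R_n/Ω ≈ 81 kips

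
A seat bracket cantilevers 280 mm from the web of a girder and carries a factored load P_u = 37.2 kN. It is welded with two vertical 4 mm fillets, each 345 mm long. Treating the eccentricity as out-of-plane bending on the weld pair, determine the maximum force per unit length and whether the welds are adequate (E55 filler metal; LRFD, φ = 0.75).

E55XX → F_EXX = 550 MPa.
L_w = 2 × 345 = 690 mm; section modulus (unit throat) S = 2 × L²/6 = 39680 mm².
Direct shear f_v = P/L_w = 37.2×10³/690 = 53.91 N/mm.
Moment M = P × e = 37.2×10³ × 280 = 10416000 N·mm; bending f_b = M/S = 262.5 N/mm.
f_max = √(f_v² + f_b²) = √(53.91² + 262.5²) = 268 N/mm.
φr_n = 0.75 × 0.6 × 550 × (0.707 × 4) = 699.9 N/mm → adequate.

f_max ≈ 268 N/mm; adequate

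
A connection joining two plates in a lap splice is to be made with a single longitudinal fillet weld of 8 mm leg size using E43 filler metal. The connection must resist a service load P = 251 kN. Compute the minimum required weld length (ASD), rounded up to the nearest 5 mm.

L = 345 mm

E43XX → F_EXX = 430 MPa.
Throat t_e = 0.707 × 8 = 5.656 mm.
r_n/Ω = (0.6 × 430 × 5.656) / 2.0 = 729.6 N/mm = 0.7296 kN/mm.
L_req = P / (r_n/Ω) = 251 / 0.7296 = 344 mm total.
Round up → use L = 345 mm.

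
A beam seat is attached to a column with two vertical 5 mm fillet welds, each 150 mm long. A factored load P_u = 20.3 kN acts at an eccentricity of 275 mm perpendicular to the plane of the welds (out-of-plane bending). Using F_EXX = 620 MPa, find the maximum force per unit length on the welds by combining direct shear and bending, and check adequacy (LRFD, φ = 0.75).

L_w = 2 × 150 = 300 mm; section modulus (unit throat) S = 2 × L²/6 = 7500 mm².
Direct shear f_v = P/L_w = 20.3×10³/300 = 67.67 N/mm.
Moment M = P × e = 20.3×10³ × 275 = 5582500 N·mm; bending f_b = M/S = 744.3 N/mm.
f_max = √(f_v² + f_b²) = √(67.67² + 744.3²) = 747.4 N/mm.
φr_n = 0.75 × 0.6 × 620 × (0.707 × 5) = 986.3 N/mm → adequate.

f_max ≈ 747 N/mm; adequate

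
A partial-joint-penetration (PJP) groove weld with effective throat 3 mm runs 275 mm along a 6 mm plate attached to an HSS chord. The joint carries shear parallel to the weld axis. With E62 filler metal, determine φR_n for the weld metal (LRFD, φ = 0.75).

φR_n ≈ 230 kN

E62XX → F_EXX = 620 MPa.
Effective throat (given) t_e = 3 mm.
A_we = 3 × 275 = 825 mm².
F_nw = 0.6 F_EXX = 372 MPa.
φR_n = 0.75 × 372 × 825 × 10⁻³ = 230.2 kN.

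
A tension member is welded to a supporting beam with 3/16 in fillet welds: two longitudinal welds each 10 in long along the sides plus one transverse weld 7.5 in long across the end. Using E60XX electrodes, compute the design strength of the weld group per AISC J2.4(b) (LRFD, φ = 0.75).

E60XX → F_EXX = 60 ksi.
t_e = 0.707 × 0.1875 = 0.1326 in.
R_nwl = 0.6 × 60 × 0.1326 × 20 = 95.44 kips (longitudinal, 2 welds).
R_nwt = 0.6 × 60 × 0.1326 × 7.5 = 35.79 kips (transverse, base value).
(i) R_nwl + R_nwt = 131.2 kips; (ii) 0.85 R_nwl + 1.5 R_nwt = 134.8 kips.
R_n = max = 134.8 kips [governs: (ii)]; φR_n = 101.1 kips.

φR_n ≈ 101 kips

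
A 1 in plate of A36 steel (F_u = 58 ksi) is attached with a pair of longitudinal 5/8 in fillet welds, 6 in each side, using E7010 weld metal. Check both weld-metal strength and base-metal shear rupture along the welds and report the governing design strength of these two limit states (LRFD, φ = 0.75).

φR_n ≈ 167 kip (weld metal governs)

E70XX → F_EXX = 70 ksi.
t_e = 0.707 × 0.625 = 0.4419 in; L = 12 in.
Weld metal: φR_n = 0.75 × 0.6 × 70 × 0.4419 × 12 = 167 kip.
Base metal (shear rupture): φR_n = 0.75 × 0.6 × 58 × 1 × 12 = 313.2 kip.
Governing: weld metal.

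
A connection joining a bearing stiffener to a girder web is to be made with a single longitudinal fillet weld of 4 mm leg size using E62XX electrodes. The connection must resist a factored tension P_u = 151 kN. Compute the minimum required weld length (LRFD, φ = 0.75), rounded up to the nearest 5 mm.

L = 195 mm

E62XX → F_EXX = 620 MPa.
Throat t_e = 0.707 × 4 = 2.828 mm.
φr_n = 0.75 × 0.6 × 620 × 2.828 × 10⁻³ = 0.789 kN/mm.
L_req = P_u / φr_n = 151 / 0.789 = 191.4 mm total.
Round up → use L = 195 mm.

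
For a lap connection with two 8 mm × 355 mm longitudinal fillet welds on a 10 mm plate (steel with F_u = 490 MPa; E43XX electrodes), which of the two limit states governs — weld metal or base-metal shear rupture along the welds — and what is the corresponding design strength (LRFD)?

φR_n ≈ 777 kN (weld metal governs)

E43XX → F_EXX = 430 MPa.
t_e = 0.707 × 8 = 5.656 mm; L = 710 mm.
Weld metal: φR_n = 0.75 × 0.6 × 430 × 5.656 × 710 × 10⁻³ = 777 kN.
Base metal (shear rupture): φR_n = 0.75 × 0.6 × 490 × 10 × 710 × 10⁻³ = 1566 kN.
Governing: weld metal.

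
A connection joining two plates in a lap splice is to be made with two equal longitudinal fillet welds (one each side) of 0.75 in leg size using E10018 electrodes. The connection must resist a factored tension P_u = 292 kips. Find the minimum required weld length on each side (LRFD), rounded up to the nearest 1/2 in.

L = 6.5 in on each side

E100XX → F_EXX = 100 ksi.
Throat t_e = 0.707 × 0.75 = 0.5302 in.
φr_n = 0.75 × 0.6 × 100 × 0.5302 = 23.86 kips/in.
L_req = P_u / φr_n = 292 / 23.86 = 12.24 in total.
Per side: 12.24 / 2 = 6.119 in.
Round up → use L = 6.5 in on each side.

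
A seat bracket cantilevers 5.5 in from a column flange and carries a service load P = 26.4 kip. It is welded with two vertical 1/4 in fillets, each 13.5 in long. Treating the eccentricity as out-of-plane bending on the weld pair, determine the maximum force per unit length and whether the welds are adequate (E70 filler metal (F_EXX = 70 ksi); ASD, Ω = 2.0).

L_w = 2 × 13.5 = 27 in; section modulus (unit throat) S = 2 × L²/6 = 60.75 in².
Direct shear f_v = P/L_w = 26.4/27 = 0.9778 kip/in.
Moment M = P × e = 26.4 × 5.5 = 145.2 kip·in; bending f_b = M/S = 2.39 kip/in.
f_max = √(f_v² + f_b²) = √(0.9778² + 2.39²) = 2.582 kip/in.
r_n/Ω = (1/2.0) × 0.6 × 70 × (0.707 × 0.25) = 3.712 kip/in → adequate.

f_max ≈ 2.58 kip/in; adequate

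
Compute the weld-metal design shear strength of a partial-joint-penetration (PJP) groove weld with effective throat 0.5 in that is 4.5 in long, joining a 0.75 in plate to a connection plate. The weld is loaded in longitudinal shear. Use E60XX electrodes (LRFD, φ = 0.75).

φR_n ≈ 60.8 kips

E60XX → F_EXX = 60 ksi.
Effective throat (given) t_e = 0.5 in.
A_we = 0.5 × 4.5 = 2.25 in².
F_nw = 0.6 F_EXX = 36 ksi.
φR_n = 0.75 × 36 × 2.25 = 60.75 kips.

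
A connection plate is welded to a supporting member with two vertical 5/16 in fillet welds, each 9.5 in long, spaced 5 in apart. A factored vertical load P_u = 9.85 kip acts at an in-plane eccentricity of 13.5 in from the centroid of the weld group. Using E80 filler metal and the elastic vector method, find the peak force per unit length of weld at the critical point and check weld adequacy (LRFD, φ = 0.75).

f_max ≈ 3 kip/in; adequate

E80XX → F_EXX = 80 ksi.
Total weld length L_w = 19 in. Treat welds as unit-width lines.
Polar moment about centroid: J = 2[d³/12 + d(b/2)²] = 2[9.5³/12 + 9.5×2.5²] = 261.6 in³.
Direct shear f_v = P/L_w = 9.85 / 19 = 0.5184 kip/in (vertical).
Torsion M = P·e = 9.85 × 13.5 = 132.97 kip·in.
Critical point at (x, y) = (2.5, 4.75) from centroid. f_tx = M·y/J = 2.414 kip/in; f_ty = M·x/J = 1.271 kip/in.
Resultant f_max = √[f_tx² + (f_v + f_ty)²] = √[2.414² + (0.5184 + 1.271)²] = 3.005 kip/in.
Capacity per unit length: φr_n = 0.75 × 0.6 × 80 × (0.707 × 0.3125) = 7.954 kip/in.
3.005 ≤ 7.954 → adequate.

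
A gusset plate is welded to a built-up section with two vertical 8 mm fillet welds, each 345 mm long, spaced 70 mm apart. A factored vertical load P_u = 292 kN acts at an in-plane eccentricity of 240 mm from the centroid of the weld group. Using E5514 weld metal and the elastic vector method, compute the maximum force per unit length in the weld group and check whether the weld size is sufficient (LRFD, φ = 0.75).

E55XX → F_EXX = 550 MPa.
Total weld length L_w = 690 mm. Treat welds as unit-width lines.
Polar moment about centroid: J = 2[d³/12 + d(b/2)²] = 2[345³/12 + 345×35²] = 7689000 mm³.
Direct shear f_v = P/L_w = 292×10³ / 690 = 423.2 N/mm (vertical).
Torsion M = P·e = 292×10³ × 240 = 70080000 N·mm.
Critical point at (x, y) = (35, 172.5) from centroid. f_tx = M·y/J = 1572 N/mm; f_ty = M·x/J = 319 N/mm.
Resultant f_max = √[f_tx² + (f_v + f_ty)²] = √[1572² + (423.2 + 319)²] = 1739 N/mm.
Capacity per unit length: φr_n = 0.75 × 0.6 × 550 × (0.707 × 8) = 1400 N/mm.
1739 > 1400 → NOT adequate.

f_max ≈ 1740 N/mm; NOT adequate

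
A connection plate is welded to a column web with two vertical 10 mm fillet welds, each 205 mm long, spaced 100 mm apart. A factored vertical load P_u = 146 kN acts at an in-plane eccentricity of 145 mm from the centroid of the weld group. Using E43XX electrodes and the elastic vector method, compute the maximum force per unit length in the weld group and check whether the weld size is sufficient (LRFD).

f_max ≈ 1180 N/mm; adequate

E43XX → F_EXX = 430 MPa.
Total weld length L_w = 410 mm. Treat welds as unit-width lines.
Polar moment about centroid: J = 2[d³/12 + d(b/2)²] = 2[205³/12 + 205×50²] = 2461000 mm³.
Direct shear f_v = P/L_w = 146×10³ / 410 = 356.1 N/mm (vertical).
Torsion M = P·e = 146×10³ × 145 = 21170000 N·mm.
Critical point at (x, y) = (50, 102.5) from centroid. f_tx = M·y/J = 881.8 N/mm; f_ty = M·x/J = 430.1 N/mm.
Resultant f_max = √[f_tx² + (f_v + f_ty)²] = √[881.8² + (356.1 + 430.1)²] = 1181 N/mm.
Capacity per unit length: φr_n = 0.75 × 0.6 × 430 × (0.707 × 10) = 1368 N/mm.
1181 ≤ 1368 → adequate.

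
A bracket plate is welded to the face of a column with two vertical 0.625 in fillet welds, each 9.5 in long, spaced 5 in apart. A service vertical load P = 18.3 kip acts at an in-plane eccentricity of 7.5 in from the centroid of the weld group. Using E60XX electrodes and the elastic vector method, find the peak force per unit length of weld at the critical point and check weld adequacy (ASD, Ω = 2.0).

f_max ≈ 3.37 kip/in; adequate

E60XX → F_EXX = 60 ksi.
Total weld length L_w = 19 in. Treat welds as unit-width lines.
Polar moment about centroid: J = 2[d³/12 + d(b/2)²] = 2[9.5³/12 + 9.5×2.5²] = 261.6 in³.
Direct shear f_v = P/L_w = 18.3 / 19 = 0.9632 kip/in (vertical).
Torsion M = P·e = 18.3 × 7.5 = 137.25 kip·in.
Critical point at (x, y) = (2.5, 4.75) from centroid. f_tx = M·y/J = 2.492 kip/in; f_ty = M·x/J = 1.311 kip/in.
Resultant f_max = √[f_tx² + (f_v + f_ty)²] = √[2.492² + (0.9632 + 1.311)²] = 3.374 kip/in.
Capacity per unit length: r_n/Ω = (1/2.0) × 0.6 × 60 × (0.707 × 0.625) = 7.954 kip/in.
3.374 ≤ 7.954 → adequate.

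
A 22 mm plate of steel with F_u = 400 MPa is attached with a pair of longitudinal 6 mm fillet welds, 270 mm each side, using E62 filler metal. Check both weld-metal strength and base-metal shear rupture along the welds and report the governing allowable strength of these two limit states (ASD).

E62XX → F_EXX = 620 MPa.
t_e = 0.707 × 6 = 4.242 mm; L = 540 mm.
Weld metal: R_n/Ω = (1/2.0) × 0.6 × 620 × 4.242 × 540 × 10⁻³ = 426.1 kN.
Base metal (shear rupture): R_n/Ω = (1/2.0) × 0.6 × 400 × 22 × 540 × 10⁻³ = 1426 kN.
Governing: weld metal.

R_n/Ω ≈ 426 kN (weld metal governs)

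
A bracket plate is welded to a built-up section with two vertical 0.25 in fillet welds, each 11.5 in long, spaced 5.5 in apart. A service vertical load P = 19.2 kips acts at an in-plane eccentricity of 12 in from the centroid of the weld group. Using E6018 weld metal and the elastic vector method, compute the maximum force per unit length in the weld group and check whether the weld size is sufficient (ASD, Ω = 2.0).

f_max ≈ 3.87 kip/in; NOT adequate

E60XX → F_EXX = 60 ksi.
Total weld length L_w = 23 in. Treat welds as unit-width lines.
Polar moment about centroid: J = 2[d³/12 + d(b/2)²] = 2[11.5³/12 + 11.5×2.75²] = 427.4 in³.
Direct shear f_v = P/L_w = 19.2 / 23 = 0.8348 kip/in (vertical).
Torsion M = P·e = 19.2 × 12 = 230.4 kip·in.
Critical point at (x, y) = (2.75, 5.75) from centroid. f_tx = M·y/J = 3.1 kip/in; f_ty = M·x/J = 1.482 kip/in.
Resultant f_max = √[f_tx² + (f_v + f_ty)²] = √[3.1² + (0.8348 + 1.482)²] = 3.87 kip/in.
Capacity per unit length: r_n/Ω = (1/2.0) × 0.6 × 60 × (0.707 × 0.25) = 3.181 kip/in.
3.87 > 3.181 → NOT adequate.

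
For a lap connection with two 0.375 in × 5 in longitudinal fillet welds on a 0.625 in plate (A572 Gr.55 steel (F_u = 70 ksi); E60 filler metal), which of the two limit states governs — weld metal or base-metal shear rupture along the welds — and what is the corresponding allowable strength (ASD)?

E60XX → F_EXX = 60 ksi.
t_e = 0.707 × 0.375 = 0.2651 in; L = 10 in.
Weld metal: R_n/Ω = (1/2.0) × 0.6 × 60 × 0.2651 × 10 = 47.72 kips.
Base metal (shear rupture): R_n/Ω = (1/2.0) × 0.6 × 70 × 0.625 × 10 = 131.2 kips.
Governing: weld metal.

R_n/Ω ≈ 47.7 kips (weld metal governs)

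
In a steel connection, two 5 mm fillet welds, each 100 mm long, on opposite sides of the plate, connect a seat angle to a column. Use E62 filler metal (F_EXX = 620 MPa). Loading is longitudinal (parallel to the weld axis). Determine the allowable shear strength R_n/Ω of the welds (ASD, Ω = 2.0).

Effective throat t_e = 0.707 × 5 = 3.535 mm.
Total length L = 200 mm; A_we = 3.535 × 200 = 707 mm².
F_nw = 0.6 F_EXX = 0.6 × 620 = 372 MPa.
R_n = 372 × 707 × 10⁻³ = 263 kN; R_n/Ω = 263/2.0 = 131.5 kN.

R_n/Ω ≈ 132 kN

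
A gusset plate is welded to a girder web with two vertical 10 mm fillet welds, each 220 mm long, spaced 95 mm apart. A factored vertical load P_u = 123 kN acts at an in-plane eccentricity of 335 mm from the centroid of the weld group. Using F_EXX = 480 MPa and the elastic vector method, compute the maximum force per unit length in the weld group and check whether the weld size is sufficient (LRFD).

f_max ≈ 1910 N/mm; NOT adequate

Total weld length L_w = 440 mm. Treat welds as unit-width lines.
Polar moment about centroid: J = 2[d³/12 + d(b/2)²] = 2[220³/12 + 220×47.5²] = 2767000 mm³.
Direct shear f_v = P/L_w = 123×10³ / 440 = 279.5 N/mm (vertical).
Torsion M = P·e = 123×10³ × 335 = 41205000 N·mm.
Critical point at (x, y) = (47.5, 110) from centroid. f_tx = M·y/J = 1638 N/mm; f_ty = M·x/J = 707.2 N/mm.
Resultant f_max = √[f_tx² + (f_v + f_ty)²] = √[1638² + (279.5 + 707.2)²] = 1912 N/mm.
Capacity per unit length: φr_n = 0.75 × 0.6 × 480 × (0.707 × 10) = 1527 N/mm.
1912 > 1527 → NOT adequate.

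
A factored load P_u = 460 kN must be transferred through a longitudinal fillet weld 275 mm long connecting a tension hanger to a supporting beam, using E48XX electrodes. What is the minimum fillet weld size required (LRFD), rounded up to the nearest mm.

w = 11 mm

E48XX → F_EXX = 480 MPa.
Total weld length L = 275 mm.
Required throat t_e = P_u / (φ × 0.6 F_EXX × L) = 460 / (0.75 × 0.6 × 480 × 275 × 10⁻³) = 7.744 mm.
Required leg w = t_e / 0.707 = 10.95 mm → use 11 mm.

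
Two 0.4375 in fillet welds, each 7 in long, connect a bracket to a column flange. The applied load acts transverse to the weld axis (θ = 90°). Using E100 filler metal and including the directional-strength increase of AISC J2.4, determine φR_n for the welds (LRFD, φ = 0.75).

φR_n ≈ 292 kips

E100XX → F_EXX = 100 ksi.
t_e = 0.707 × 0.4375 = 0.3093 in; A_we = 0.3093 × 14 = 4.33 in².
Directional factor: 1.0 + 0.5 sin^1.5(90°) = 1.5.
F_nw = 0.6 × 100 × 1.5 = 90 ksi.
φR_n = 0.75 × 90 × 4.33 = 292.3 kips.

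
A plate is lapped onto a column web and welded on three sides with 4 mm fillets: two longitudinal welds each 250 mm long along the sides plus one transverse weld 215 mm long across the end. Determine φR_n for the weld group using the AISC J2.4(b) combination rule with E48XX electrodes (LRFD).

E48XX → F_EXX = 480 MPa.
t_e = 0.707 × 4 = 2.828 mm.
R_nwl = 0.6 × 480 × 2.828 × 500 × 10⁻³ = 407.2 kN (longitudinal, 2 welds).
R_nwt = 0.6 × 480 × 2.828 × 215 × 10⁻³ = 175.1 kN (transverse, base value).
(i) R_nwl + R_nwt = 582.3 kN; (ii) 0.85 R_nwl + 1.5 R_nwt = 608.8 kN.
R_n = max = 608.8 kN [governs: (ii)]; φR_n = 456.6 kN.

φR_n ≈ 457 kN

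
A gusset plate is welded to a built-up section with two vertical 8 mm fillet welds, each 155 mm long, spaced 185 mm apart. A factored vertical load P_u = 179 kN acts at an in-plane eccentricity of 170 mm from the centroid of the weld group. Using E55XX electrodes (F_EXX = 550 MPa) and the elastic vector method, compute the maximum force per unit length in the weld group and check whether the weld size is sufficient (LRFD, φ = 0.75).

Total weld length L_w = 310 mm. Treat welds as unit-width lines.
Polar moment about centroid: J = 2[d³/12 + d(b/2)²] = 2[155³/12 + 155×92.5²] = 3273000 mm³.
Direct shear f_v = P/L_w = 179×10³ / 310 = 577.4 N/mm (vertical).
Torsion M = P·e = 179×10³ × 170 = 30430000 N·mm.
Critical point at (x, y) = (92.5, 77.5) from centroid. f_tx = M·y/J = 720.5 N/mm; f_ty = M·x/J = 860 N/mm.
Resultant f_max = √[f_tx² + (f_v + f_ty)²] = √[720.5² + (577.4 + 860)²] = 1608 N/mm.
Capacity per unit length: φr_n = 0.75 × 0.6 × 550 × (0.707 × 8) = 1400 N/mm.
1608 > 1400 → NOT adequate.

f_max ≈ 1610 N/mm; NOT adequate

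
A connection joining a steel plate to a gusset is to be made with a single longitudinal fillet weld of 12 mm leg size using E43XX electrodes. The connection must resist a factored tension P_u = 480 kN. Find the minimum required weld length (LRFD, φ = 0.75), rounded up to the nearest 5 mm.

L = 295 mm

E43XX → F_EXX = 430 MPa.
Throat t_e = 0.707 × 12 = 8.484 mm.
φr_n = 0.75 × 0.6 × 430 × 8.484 × 10⁻³ = 1.642 kN/mm.
L_req = P_u / φr_n = 480 / 1.642 = 292.4 mm total.
Round up → use L = 295 mm.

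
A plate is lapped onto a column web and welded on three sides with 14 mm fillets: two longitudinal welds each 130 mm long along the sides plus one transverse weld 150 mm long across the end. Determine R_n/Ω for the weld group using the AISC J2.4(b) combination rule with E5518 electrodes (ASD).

R_n/Ω ≈ 728 kN

E55XX → F_EXX = 550 MPa.
t_e = 0.707 × 14 = 9.898 mm.
R_nwl = 0.6 × 550 × 9.898 × 260 × 10⁻³ = 849.2 kN (longitudinal, 2 welds).
R_nwt = 0.6 × 550 × 9.898 × 150 × 10⁻³ = 490 kN (transverse, base value).
(i) R_nwl + R_nwt = 1339 kN; (ii) 0.85 R_nwl + 1.5 R_nwt = 1457 kN.
R_n = max = 1457 kN [governs: (ii)]; R_n/Ω = 728.4 kN.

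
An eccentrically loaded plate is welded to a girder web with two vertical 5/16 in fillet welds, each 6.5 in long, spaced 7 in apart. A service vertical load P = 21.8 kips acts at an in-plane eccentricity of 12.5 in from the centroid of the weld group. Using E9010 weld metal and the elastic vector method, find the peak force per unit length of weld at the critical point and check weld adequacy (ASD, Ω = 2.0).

E90XX → F_EXX = 90 ksi.
Total weld length L_w = 13 in. Treat welds as unit-width lines.
Polar moment about centroid: J = 2[d³/12 + d(b/2)²] = 2[6.5³/12 + 6.5×3.5²] = 205 in³.
Direct shear f_v = P/L_w = 21.8 / 13 = 1.677 kip/in (vertical).
Torsion M = P·e = 21.8 × 12.5 = 272.5 kip·in.
Critical point at (x, y) = (3.5, 3.25) from centroid. f_tx = M·y/J = 4.32 kip/in; f_ty = M·x/J = 4.652 kip/in.
Resultant f_max = √[f_tx² + (f_v + f_ty)²] = √[4.32² + (1.677 + 4.652)²] = 7.663 kip/in.
Capacity per unit length: r_n/Ω = (1/2.0) × 0.6 × 90 × (0.707 × 0.3125) = 5.965 kip/in.
7.663 > 5.965 → NOT adequate.

f_max ≈ 7.66 kip/in; NOT adequate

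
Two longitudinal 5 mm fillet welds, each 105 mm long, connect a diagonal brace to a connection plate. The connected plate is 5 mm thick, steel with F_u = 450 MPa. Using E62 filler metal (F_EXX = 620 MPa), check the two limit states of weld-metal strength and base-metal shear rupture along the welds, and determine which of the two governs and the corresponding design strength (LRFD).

φR_n ≈ 207 kN (weld metal governs)

t_e = 0.707 × 5 = 3.535 mm; L = 210 mm.
Weld metal: φR_n = 0.75 × 0.6 × 620 × 3.535 × 210 × 10⁻³ = 207.1 kN.
Base metal (shear rupture): φR_n = 0.75 × 0.6 × 450 × 5 × 210 × 10⁻³ = 212.6 kN.
Governing: weld metal.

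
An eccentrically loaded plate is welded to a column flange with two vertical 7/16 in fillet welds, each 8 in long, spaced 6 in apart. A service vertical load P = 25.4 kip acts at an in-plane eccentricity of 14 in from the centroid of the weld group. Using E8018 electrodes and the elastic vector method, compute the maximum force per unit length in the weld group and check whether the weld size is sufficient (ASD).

f_max ≈ 8.8 kip/in; NOT adequate

E80XX → F_EXX = 80 ksi.
Total weld length L_w = 16 in. Treat welds as unit-width lines.
Polar moment about centroid: J = 2[d³/12 + d(b/2)²] = 2[8³/12 + 8×3²] = 229.3 in³.
Direct shear f_v = P/L_w = 25.4 / 16 = 1.587 kip/in (vertical).
Torsion M = P·e = 25.4 × 14 = 355.6 kip·in.
Critical point at (x, y) = (3, 4) from centroid. f_tx = M·y/J = 6.202 kip/in; f_ty = M·x/J = 4.652 kip/in.
Resultant f_max = √[f_tx² + (f_v + f_ty)²] = √[6.202² + (1.587 + 4.652)²] = 8.798 kip/in.
Capacity per unit length: r_n/Ω = (1/2.0) × 0.6 × 80 × (0.707 × 0.4375) = 7.423 kip/in.
8.798 > 7.423 → NOT adequate.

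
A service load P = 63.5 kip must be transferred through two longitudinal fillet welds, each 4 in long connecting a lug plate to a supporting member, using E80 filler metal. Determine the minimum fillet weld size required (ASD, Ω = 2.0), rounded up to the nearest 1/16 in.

w = 1/2 in

E80XX → F_EXX = 80 ksi.
Total weld length L = 8 in.
Required throat t_e = P × Ω / (0.6 F_EXX × L) = 63.5 × 2.0 / (0.6 × 80 × 8) = 0.3307 in.
Required leg w = t_e / 0.707 = 0.4678 in → use 1/2 in.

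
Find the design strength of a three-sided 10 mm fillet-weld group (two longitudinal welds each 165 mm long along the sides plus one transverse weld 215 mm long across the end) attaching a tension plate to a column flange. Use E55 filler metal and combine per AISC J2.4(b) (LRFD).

E55XX → F_EXX = 550 MPa.
t_e = 0.707 × 10 = 7.07 mm.
R_nwl = 0.6 × 550 × 7.07 × 330 × 10⁻³ = 769.9 kN (longitudinal, 2 welds).
R_nwt = 0.6 × 550 × 7.07 × 215 × 10⁻³ = 501.6 kN (transverse, base value).
(i) R_nwl + R_nwt = 1272 kN; (ii) 0.85 R_nwl + 1.5 R_nwt = 1407 kN.
R_n = max = 1407 kN [governs: (ii)]; φR_n = 1055 kN.

φR_n ≈ 1060 kN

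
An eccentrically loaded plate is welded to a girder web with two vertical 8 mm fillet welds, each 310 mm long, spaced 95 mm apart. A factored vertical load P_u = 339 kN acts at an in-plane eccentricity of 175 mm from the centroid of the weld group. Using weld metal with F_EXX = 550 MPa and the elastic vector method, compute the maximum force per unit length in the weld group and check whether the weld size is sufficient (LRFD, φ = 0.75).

f_max ≈ 1750 N/mm; NOT adequate

Total weld length L_w = 620 mm. Treat welds as unit-width lines.
Polar moment about centroid: J = 2[d³/12 + d(b/2)²] = 2[310³/12 + 310×47.5²] = 6364000 mm³.
Direct shear f_v = P/L_w = 339×10³ / 620 = 546.8 N/mm (vertical).
Torsion M = P·e = 339×10³ × 175 = 59325000 N·mm.
Critical point at (x, y) = (47.5, 155) from centroid. f_tx = M·y/J = 1445 N/mm; f_ty = M·x/J = 442.8 N/mm.
Resultant f_max = √[f_tx² + (f_v + f_ty)²] = √[1445² + (546.8 + 442.8)²] = 1751 N/mm.
Capacity per unit length: φr_n = 0.75 × 0.6 × 550 × (0.707 × 8) = 1400 N/mm.
1751 > 1400 → NOT adequate.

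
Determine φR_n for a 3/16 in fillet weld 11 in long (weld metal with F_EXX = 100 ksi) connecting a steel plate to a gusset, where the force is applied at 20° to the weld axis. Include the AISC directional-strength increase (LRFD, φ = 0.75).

t_e = 0.707 × 0.1875 = 0.1326 in; A_we = 0.1326 × 11 = 1.458 in².
Directional factor: 1.0 + 0.5 sin^1.5(20°) = 1.1.
F_nw = 0.6 × 100 × 1.1 = 66 ksi.
φR_n = 0.75 × 66 × 1.458 = 72.18 kip.

φR_n ≈ 72.2 kip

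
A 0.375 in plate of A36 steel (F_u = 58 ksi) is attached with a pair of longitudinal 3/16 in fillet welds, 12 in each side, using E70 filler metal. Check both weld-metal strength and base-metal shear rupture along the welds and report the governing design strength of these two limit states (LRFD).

φR_n ≈ 100 kips (weld metal governs)

E70XX → F_EXX = 70 ksi.
t_e = 0.707 × 0.1875 = 0.1326 in; L = 24 in.
Weld metal: φR_n = 0.75 × 0.6 × 70 × 0.1326 × 24 = 100.2 kips.
Base metal (shear rupture): φR_n = 0.75 × 0.6 × 58 × 0.375 × 24 = 234.9 kips.
Governing: weld metal.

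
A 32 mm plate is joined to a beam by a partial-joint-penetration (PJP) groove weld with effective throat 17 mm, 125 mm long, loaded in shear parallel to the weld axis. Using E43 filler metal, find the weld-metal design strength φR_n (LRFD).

E43XX → F_EXX = 430 MPa.
Effective throat (given) t_e = 17 mm.
A_we = 17 × 125 = 2125 mm².
F_nw = 0.6 F_EXX = 258 MPa.
φR_n = 0.75 × 258 × 2125 × 10⁻³ = 411.2 kN.

φR_n ≈ 411 kN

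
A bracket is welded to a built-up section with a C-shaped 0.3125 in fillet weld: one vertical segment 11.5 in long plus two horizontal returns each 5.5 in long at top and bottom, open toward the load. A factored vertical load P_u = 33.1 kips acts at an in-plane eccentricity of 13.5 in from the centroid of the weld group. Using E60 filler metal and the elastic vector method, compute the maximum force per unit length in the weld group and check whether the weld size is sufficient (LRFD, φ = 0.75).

E60XX → F_EXX = 60 ksi.
Total weld length L_w = 22.5 in. Treat welds as unit-width lines.
Centroid: x̄ = 2×5.5×2.75 / 22.5 = 1.344 in from the vertical weld.
Polar moment about centroid: J = I_x + I_y = [11.5³/12 + 2×5.5×5.75²] + [11.5×1.344² + 2(5.5³/12 + 5.5×1.406²)] = 560.7 in³.
Direct shear f_v = P/L_w = 33.1 / 22.5 = 1.471 kip/in (vertical).
Torsion M = P·e = 33.1 × 13.5 = 446.85 kip·in.
Critical point at (x, y) = (4.156, 5.75) from centroid. f_tx = M·y/J = 4.583 kip/in; f_ty = M·x/J = 3.312 kip/in.
Resultant f_max = √[f_tx² + (f_v + f_ty)²] = √[4.583² + (1.471 + 3.312)²] = 6.624 kip/in.
Capacity per unit length: φr_n = 0.75 × 0.6 × 60 × (0.707 × 0.3125) = 5.965 kip/in.
6.624 > 5.965 → NOT adequate.

f_max ≈ 6.62 kip/in; NOT adequate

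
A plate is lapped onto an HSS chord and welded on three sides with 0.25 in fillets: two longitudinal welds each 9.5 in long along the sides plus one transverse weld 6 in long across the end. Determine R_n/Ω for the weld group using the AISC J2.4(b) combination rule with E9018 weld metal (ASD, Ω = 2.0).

R_n/Ω ≈ 120 kips

E90XX → F_EXX = 90 ksi.
t_e = 0.707 × 0.25 = 0.1767 in.
R_nwl = 0.6 × 90 × 0.1767 × 19 = 181.3 kips (longitudinal, 2 welds).
R_nwt = 0.6 × 90 × 0.1767 × 6 = 57.27 kips (transverse, base value).
(i) R_nwl + R_nwt = 238.6 kips; (ii) 0.85 R_nwl + 1.5 R_nwt = 240 kips.
R_n = max = 240 kips [governs: (ii)]; R_n/Ω = 120 kips.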